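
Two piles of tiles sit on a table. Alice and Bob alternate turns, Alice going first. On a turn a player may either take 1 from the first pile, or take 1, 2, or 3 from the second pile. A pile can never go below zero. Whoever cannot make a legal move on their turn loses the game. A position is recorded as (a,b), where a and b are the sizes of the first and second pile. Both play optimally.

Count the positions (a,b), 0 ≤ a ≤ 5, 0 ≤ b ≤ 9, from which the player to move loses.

Build the W/L table. Terminal = L. A non-terminal position is W if it has a move to some L; otherwise it is L.
Every move lowers a or b (never raises either), so fill the grid row by row in increasing a, and left to right within a row: each cell's successors are then already labelled.
      b=0  b=1  b=2  b=3  b=4  b=5  b=6  b=7  b=8  b=9
a=0:    L    W    W    W    L    W    W    W    L    W
a=1:    W    L    W    W    W    L    W    W    W    L
a=2:    L    W    W    W    L    W    W    W    L    W
a=3:    W    L    W    W    W    L    W    W    W    L
a=4:    L    W    W    W    L    W    W    W    L    W
a=5:    W    L    W    W    W    L    W    W    W    L
Cells with no legal move (terminal, hence L): (0,0).
The remaining L cells, each justified by listing all of its moves:
(0,4): only reaches (0,3)(W), (0,2)(W), (0,1)(W), all W → L
(0,8): only reaches (0,7)(W), (0,6)(W), (0,5)(W), all W → L
(1,1): only reaches (0,1)(W), (1,0)(W), all W → L
(1,5): only reaches (0,5)(W), (1,4)(W), (1,3)(W), (1,2)(W), all W → L
(1,9): only reaches (0,9)(W), (1,8)(W), (1,7)(W), (1,6)(W), all W → L
(2,0): only reaches (1,0)(W), which is W → L
(2,4): only reaches (1,4)(W), (2,3)(W), (2,2)(W), (2,1)(W), all W → L
(2,8): only reaches (1,8)(W), (2,7)(W), (2,6)(W), (2,5)(W), all W → L
(3,1): only reaches (2,1)(W), (3,0)(W), all W → L
(3,5): only reaches (2,5)(W), (3,4)(W), (3,3)(W), (3,2)(W), all W → L
(3,9): only reaches (2,9)(W), (3,8)(W), (3,7)(W), (3,6)(W), all W → L
(4,0): only reaches (3,0)(W), which is W → L
(4,4): only reaches (3,4)(W), (4,3)(W), (4,2)(W), (4,1)(W), all W → L
(4,8): only reaches (3,8)(W), (4,7)(W), (4,6)(W), (4,5)(W), all W → L
(5,1): only reaches (4,1)(W), (5,0)(W), all W → L
(5,5): only reaches (4,5)(W), (5,4)(W), (5,3)(W), (5,2)(W), all W → L
(5,9): only reaches (4,9)(W), (5,8)(W), (5,7)(W), (5,6)(W), all W → L
Every other cell has at least one move into one of the L cells above, so it is W.
L cells per row: a=0: 3, a=1: 3, a=2: 3, a=3: 3, a=4: 3, a=5: 3; total 18.

18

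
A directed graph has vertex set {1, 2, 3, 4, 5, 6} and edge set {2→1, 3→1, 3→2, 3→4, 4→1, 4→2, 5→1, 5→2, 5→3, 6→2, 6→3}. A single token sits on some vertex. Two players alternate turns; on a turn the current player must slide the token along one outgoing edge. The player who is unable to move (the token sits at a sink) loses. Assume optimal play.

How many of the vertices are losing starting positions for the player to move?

Compute win/loss labels from the base case upward. A position with no move is L. Any other position is W if it can reach an L in one move, else L.
Every edge goes from a vertex to one that appears earlier in the order 1, 2, 4, 3, 5, 6, so processing vertices in that order labels each vertex after all of its successors.
1: no outgoing edge → L
2: →1(L), so W
4: →1(L), so W
3: →1(L), so W
5: →1(L), so W
6: →3(W), 2(W) — all W, so L
The L vertices are 1, 6; that is 2 in all.

2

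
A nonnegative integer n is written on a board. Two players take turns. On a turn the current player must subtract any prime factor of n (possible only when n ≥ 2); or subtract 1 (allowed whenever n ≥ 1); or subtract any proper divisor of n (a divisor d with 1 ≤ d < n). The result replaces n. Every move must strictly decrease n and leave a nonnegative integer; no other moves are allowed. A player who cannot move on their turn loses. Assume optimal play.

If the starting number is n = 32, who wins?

Build the W/L table. Terminal = L. A non-terminal position is W if it has a move to some L; otherwise it is L.
n=0: no move → L
n=1: W (go to 0, an L position)
n=2: W (go to 0, an L position)
n=3: W (go to 0, an L position)
n=4: L (options 2(W), 3(W) are all W)
n=5: W (go to 0, an L position)
n=6: W (go to 4, an L position)
n=7: W (go to 0, an L position)
n=8: W (go to 4, an L position)
n=9: L (options 6(W), 8(W) are all W)
n=10: W (go to 9, an L position)
n=11: W (go to 0, an L position)
n=12: W (go to 9, an L position)
n=13: W (go to 0, an L position)
n=14: L (options 7(W), 12(W), 13(W) are all W)
n=15: W (go to 14, an L position)
n=16: W (go to 14, an L position)
n=17: W (go to 0, an L position)
n=18: W (go to 9, an L position)
n=19: W (go to 0, an L position)
n=20: L (options 10(W), 15(W), 16(W), 18(W), 19(W) are all W)
n=21: W (go to 14, an L position)
n=22: W (go to 20, an L position)
n=23: W (go to 0, an L position)
n=24: W (go to 20, an L position)
n=25: W (go to 20, an L position)
n=26: L (options 13(W), 24(W), 25(W) are all W)
n=27: W (go to 26, an L position)
n=28: W (go to 14, an L position)
n=29: W (go to 0, an L position)
n=30: W (go to 20, an L position)
n=31: W (go to 0, an L position)
n=32: L (options 16(W), 24(W), 28(W), 30(W), 31(W) are all W)
The starting position 32 is L: whatever the player to move does, the opponent receives a W position.

The second player wins.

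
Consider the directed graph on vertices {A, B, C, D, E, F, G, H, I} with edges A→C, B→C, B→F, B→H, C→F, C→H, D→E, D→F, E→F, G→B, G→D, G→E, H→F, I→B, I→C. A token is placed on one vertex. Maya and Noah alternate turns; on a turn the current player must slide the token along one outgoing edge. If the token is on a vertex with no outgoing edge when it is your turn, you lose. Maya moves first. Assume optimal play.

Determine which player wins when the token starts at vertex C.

Work bottom-up. With no move the player to move loses. Otherwise the position is W if at least one move leads to an L position for the opponent, and L if every move leads to a W.
Every edge goes from a vertex to one that appears earlier in the order F, H, C, B, E, D, A, I, G, so processing vertices in that order labels each vertex after all of its successors.
F: no outgoing edge → L
H: W (go to F, an L position)
C: W (go to F, an L position)
B: W (go to F, an L position)
E: W (go to F, an L position)
D: W (go to F, an L position)
A: L (sole option C(W) is W)
I: L (options B(W), C(W) are all W)
G: L (options D(W), E(W), B(W) are all W)
The starting position C is W: Maya should move to F, handing over an L position.

Maya wins.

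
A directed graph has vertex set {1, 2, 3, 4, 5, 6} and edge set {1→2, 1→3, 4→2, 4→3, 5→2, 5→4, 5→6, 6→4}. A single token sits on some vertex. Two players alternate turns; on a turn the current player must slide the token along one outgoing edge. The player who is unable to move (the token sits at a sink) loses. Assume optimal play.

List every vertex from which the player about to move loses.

Label each position W (a win for the player to move) or L (a loss). A position with no legal move is L; any other position is W exactly when some move reaches an L, and L when every move reaches a W.
Every edge goes from a vertex to one that appears earlier in the order 3, 2, 4, 1, 6, 5, so processing vertices in that order labels each vertex after all of its successors.
3: no outgoing edge → L
2: no outgoing edge → L
4: can move to 2, which is L ⇒ W
1: can move to 2, which is L ⇒ W
6: the only move is to 4(W), a W ⇒ L
5: can move to 6, which is L ⇒ W
Reading off the rows marked L gives the requested list; there are 3 such vertices.

2, 3, 6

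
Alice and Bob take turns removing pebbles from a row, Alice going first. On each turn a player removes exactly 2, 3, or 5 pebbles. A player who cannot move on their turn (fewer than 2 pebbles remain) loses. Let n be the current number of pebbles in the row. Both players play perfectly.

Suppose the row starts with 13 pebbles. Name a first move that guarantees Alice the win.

Remove 5, leaving 8.

Work bottom-up. With no move the player to move loses. Otherwise the position is W if at least one move leads to an L position for the opponent, and L if every move leads to a W.
n=0: no move → L
n=1: no move → L
n=2: →0(L), so W
n=3: →1(L), so W
n=4: →1(L), so W
n=5: →0(L), so W
n=6: →1(L), so W
n=7: →5(W), 4(W), 2(W) — all W, so L
n=8: →6(W), 5(W), 3(W) — all W, so L
n=9: →7(L), so W
n=10: →8(L), so W
n=11: →8(L), so W
n=12: →7(L), so W
n=13: →8(L), so W
From 13, the L positions reachable in one move are: 8.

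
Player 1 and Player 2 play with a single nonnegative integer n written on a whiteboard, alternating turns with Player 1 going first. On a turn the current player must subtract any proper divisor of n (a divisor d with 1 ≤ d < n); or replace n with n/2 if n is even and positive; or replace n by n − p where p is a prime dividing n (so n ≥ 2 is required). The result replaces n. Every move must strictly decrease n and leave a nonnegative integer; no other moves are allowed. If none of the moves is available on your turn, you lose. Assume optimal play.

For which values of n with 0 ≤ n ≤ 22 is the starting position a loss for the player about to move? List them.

Label each position W (a win for the player to move) or L (a loss). A position with no legal move is L; any other position is W exactly when some move reaches an L, and L when every move reaches a W.
n=0: no move → L
n=1: no move → L
n=2: reaches L-position 0 → W
n=3: reaches L-position 0 → W
n=4: only reaches 2(W), 3(W), all W → L
n=5: reaches L-position 0 → W
n=6: reaches L-position 4 → W
n=7: reaches L-position 0 → W
n=8: reaches L-position 4 → W
n=9: only reaches 6(W), 8(W), all W → L
n=10: reaches L-position 9 → W
n=11: reaches L-position 0 → W
n=12: reaches L-position 9 → W
n=13: reaches L-position 0 → W
n=14: only reaches 7(W), 12(W), 13(W), all W → L
n=15: reaches L-position 14 → W
n=16: reaches L-position 14 → W
n=17: reaches L-position 0 → W
n=18: reaches L-position 9 → W
n=19: reaches L-position 0 → W
n=20: only reaches 10(W), 15(W), 16(W), 18(W), 19(W), all W → L
n=21: reaches L-position 14 → W
n=22: reaches L-position 20 → W
The losing starting values of n are exactly the entries labelled L in this table (6 of them).

0, 1, 4, 9, 14, 20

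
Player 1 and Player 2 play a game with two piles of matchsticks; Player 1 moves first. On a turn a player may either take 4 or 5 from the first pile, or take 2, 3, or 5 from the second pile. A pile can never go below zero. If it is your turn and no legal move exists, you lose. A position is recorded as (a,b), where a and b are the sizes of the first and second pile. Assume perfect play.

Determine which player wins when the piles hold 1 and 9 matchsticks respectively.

Player 1 wins.

Build the W/L table. Terminal = L. A non-terminal position is W if it has a move to some L; otherwise it is L.
No move ever increases a pile, so every position that can arise here has a ≤ 1 and b ≤ 9; it is enough to label the cells with 0 ≤ a ≤ 1 and 0 ≤ b ≤ 9.
Every move lowers a or b (never raises either), so fill the grid row by row in increasing a, and left to right within a row: each cell's successors are then already labelled.
      b=0  b=1  b=2  b=3  b=4  b=5  b=6  b=7  b=8  b=9
a=0:    L    L    W    W    W    W    W    L    L    W
a=1:    L    L    W    W    W    W    W    L    L    W
Cells with no legal move (terminal, hence L): (0,0), (0,1), (1,0), (1,1).
The remaining L cells, each justified by listing all of its moves:
(0,7): moves to (0,5)(W), (0,4)(W), (0,2)(W); every one is W ⇒ L
(0,8): moves to (0,6)(W), (0,5)(W), (0,3)(W); every one is W ⇒ L
(1,7): moves to (1,5)(W), (1,4)(W), (1,2)(W); every one is W ⇒ L
(1,8): moves to (1,6)(W), (1,5)(W), (1,3)(W); every one is W ⇒ L
Every other cell has at least one move into one of the L cells above, so it is W.
From (1,9) Player 1 can move to (1,7), reaching an L position.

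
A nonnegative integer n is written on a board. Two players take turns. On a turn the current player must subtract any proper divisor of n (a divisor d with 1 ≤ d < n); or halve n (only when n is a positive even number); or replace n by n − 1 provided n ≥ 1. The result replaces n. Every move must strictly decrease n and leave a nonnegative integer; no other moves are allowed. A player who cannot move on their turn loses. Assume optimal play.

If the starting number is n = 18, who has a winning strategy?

The first player wins.

Compute win/loss labels from the base case upward. A position with no move is L. Any other position is W if it can reach an L in one move, else L.
n=0: no move → L
n=1: reaches L-position 0 → W
n=2: only reaches 1(W), which is W → L
n=3: reaches L-position 2 → W
n=4: reaches L-position 2 → W
n=5: only reaches 4(W), which is W → L
n=6: reaches L-position 5 → W
n=7: only reaches 6(W), which is W → L
n=8: reaches L-position 7 → W
n=9: only reaches 6(W), 8(W), all W → L
n=10: reaches L-position 5 → W
n=11: only reaches 10(W), which is W → L
n=12: reaches L-position 9 → W
n=13: only reaches 12(W), which is W → L
n=14: reaches L-position 7 → W
n=15: only reaches 10(W), 12(W), 14(W), all W → L
n=16: reaches L-position 15 → W
n=17: only reaches 16(W), which is W → L
n=18: reaches L-position 9 → W
From 18 the player to move can move to 9, reaching an L position.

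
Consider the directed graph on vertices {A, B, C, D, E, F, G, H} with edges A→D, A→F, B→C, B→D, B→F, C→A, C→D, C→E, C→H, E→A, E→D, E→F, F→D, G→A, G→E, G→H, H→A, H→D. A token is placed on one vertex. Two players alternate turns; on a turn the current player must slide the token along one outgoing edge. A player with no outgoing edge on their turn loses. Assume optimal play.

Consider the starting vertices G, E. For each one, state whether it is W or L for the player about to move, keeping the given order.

Classify positions by backward induction: terminal positions (no move available) are L. From any other position, the mover wins iff some move reaches an L.
Every edge goes from a vertex to one that appears earlier in the order D, F, A, H, E, G, C, B, so processing vertices in that order labels each vertex after all of its successors.
D: no outgoing edge → L
F: reaches L-position D → W
A: reaches L-position D → W
H: reaches L-position D → W
E: reaches L-position D → W
G: only reaches E(W), H(W), A(W), all W → L
C: reaches L-position D → W
B: reaches L-position D → W

G: L, E: W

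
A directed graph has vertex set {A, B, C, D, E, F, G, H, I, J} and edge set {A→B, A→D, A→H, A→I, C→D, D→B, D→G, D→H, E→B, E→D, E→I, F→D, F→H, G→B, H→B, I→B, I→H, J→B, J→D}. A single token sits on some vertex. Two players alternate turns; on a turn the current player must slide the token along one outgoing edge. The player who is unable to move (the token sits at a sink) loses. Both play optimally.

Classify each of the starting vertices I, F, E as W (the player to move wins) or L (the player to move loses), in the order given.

I: W, F: L, E: W

Compute win/loss labels from the base case upward. A position with no move is L. Any other position is W if it can reach an L in one move, else L.
Every edge goes from a vertex to one that appears earlier in the order B, H, I, G, D, J, C, E, F, A, so processing vertices in that order labels each vertex after all of its successors.
B: no outgoing edge → L
H: can move to B, which is L ⇒ W
I: can move to B, which is L ⇒ W
G: can move to B, which is L ⇒ W
D: can move to B, which is L ⇒ W
J: can move to B, which is L ⇒ W
C: the only move is to D(W), a W ⇒ L
E: can move to B, which is L ⇒ W
F: moves to D(W), H(W); every one is W ⇒ L
A: can move to B, which is L ⇒ W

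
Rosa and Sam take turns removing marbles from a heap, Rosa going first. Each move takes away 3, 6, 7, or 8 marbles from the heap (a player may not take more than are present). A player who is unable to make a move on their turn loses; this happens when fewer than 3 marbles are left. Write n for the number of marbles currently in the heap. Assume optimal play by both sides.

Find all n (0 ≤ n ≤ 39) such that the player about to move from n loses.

0, 1, 2, 11, 12, 13, 22, 23, 24, 33, 34, 35

Use the standard recursion: the mover loses at a terminal position; elsewhere, the mover wins exactly when some move hands the opponent an L position.
n=0: no move → L
n=1: no move → L
n=2: no move → L
n=3: W (go to 0, an L position)
n=4: W (go to 1, an L position)
n=5: W (go to 2, an L position)
n=6: W (go to 0, an L position)
n=7: W (go to 1, an L position)
n=8: W (go to 2, an L position)
n=9: W (go to 2, an L position)
n=10: W (go to 2, an L position)
n=11: L (options 8(W), 5(W), 4(W), 3(W) are all W)
n=12: L (options 9(W), 6(W), 5(W), 4(W) are all W)
n=13: L (options 10(W), 7(W), 6(W), 5(W) are all W)
n=14: W (go to 11, an L position)
n=15: W (go to 12, an L position)
n=16: W (go to 13, an L position)
n=17: W (go to 11, an L position)
n=18: W (go to 12, an L position)
n=19: W (go to 13, an L position)
n=20: W (go to 13, an L position)
n=21: W (go to 13, an L position)
n=22: L (options 19(W), 16(W), 15(W), 14(W) are all W)
n=23: L (options 20(W), 17(W), 16(W), 15(W) are all W)
n=24: L (options 21(W), 18(W), 17(W), 16(W) are all W)
n=25: W (go to 22, an L position)
n=26: W (go to 23, an L position)
n=27: W (go to 24, an L position)
n=28: W (go to 22, an L position)
n=29: W (go to 23, an L position)
n=30: W (go to 24, an L position)
n=31: W (go to 24, an L position)
n=32: W (go to 24, an L position)
n=33: L (options 30(W), 27(W), 26(W), 25(W) are all W)
n=34: L (options 31(W), 28(W), 27(W), 26(W) are all W)
n=35: L (options 32(W), 29(W), 28(W), 27(W) are all W)
n=36: W (go to 33, an L position)
n=37: W (go to 34, an L position)
n=38: W (go to 35, an L position)
n=39: W (go to 33, an L position)
The losing starting values of n are exactly the entries labelled L in this table (12 of them).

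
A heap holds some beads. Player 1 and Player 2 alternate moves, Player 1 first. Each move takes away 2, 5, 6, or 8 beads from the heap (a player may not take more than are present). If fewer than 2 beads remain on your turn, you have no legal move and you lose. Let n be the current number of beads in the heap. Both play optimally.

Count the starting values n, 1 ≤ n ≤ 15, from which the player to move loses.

5

Compute win/loss labels from the base case upward. A position with no move is L. Any other position is W if it can reach an L in one move, else L.
n=0: no move → L
n=1: no move → L
n=2: can move to 0, which is L ⇒ W
n=3: can move to 1, which is L ⇒ W
n=4: the only move is to 2(W), a W ⇒ L
n=5: can move to 0, which is L ⇒ W
n=6: can move to 4, which is L ⇒ W
n=7: can move to 1, which is L ⇒ W
n=8: can move to 0, which is L ⇒ W
n=9: can move to 4, which is L ⇒ W
n=10: can move to 4, which is L ⇒ W
n=11: moves to 9(W), 6(W), 5(W), 3(W); every one is W ⇒ L
n=12: can move to 4, which is L ⇒ W
n=13: can move to 11, which is L ⇒ W
n=14: moves to 12(W), 9(W), 8(W), 6(W); every one is W ⇒ L
n=15: moves to 13(W), 10(W), 9(W), 7(W); every one is W ⇒ L
L entries with 1 ≤ n ≤ 15 (n=0 is outside the asked range and is not counted): n = 1, 4, 11, 14, 15; that makes 5.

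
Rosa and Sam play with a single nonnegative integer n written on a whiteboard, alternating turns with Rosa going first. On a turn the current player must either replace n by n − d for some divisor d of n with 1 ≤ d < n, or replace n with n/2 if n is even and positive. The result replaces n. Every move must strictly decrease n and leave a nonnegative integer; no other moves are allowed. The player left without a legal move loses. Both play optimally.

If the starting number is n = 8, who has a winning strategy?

Rosa wins.

Positions with no move are L. A position that does have a move is losing for the player to move precisely when every available move leads to a winning position for the opponent. Fill in the labels:
n=0: no move → L
n=1: no move → L
n=2: reaches L-position 1 → W
n=3: only reaches 2(W), which is W → L
n=4: reaches L-position 3 → W
n=5: only reaches 4(W), which is W → L
n=6: reaches L-position 3 → W
n=7: only reaches 6(W), which is W → L
n=8: reaches L-position 7 → W
The starting position 8 is W: Rosa should move to 7, handing over an L position.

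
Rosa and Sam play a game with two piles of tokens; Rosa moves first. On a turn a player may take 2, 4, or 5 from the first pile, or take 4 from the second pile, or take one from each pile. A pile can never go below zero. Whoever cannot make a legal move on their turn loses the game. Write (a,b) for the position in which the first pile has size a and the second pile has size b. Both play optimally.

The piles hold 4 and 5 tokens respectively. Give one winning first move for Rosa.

Compute win/loss labels from the base case upward. A position with no move is L. Any other position is W if it can reach an L in one move, else L.
No move ever increases a pile, so every position that can arise here has a ≤ 4 and b ≤ 5; it is enough to label the cells with 0 ≤ a ≤ 4 and 0 ≤ b ≤ 5.
Every move lowers a or b (never raises either), so fill the grid row by row in increasing a, and left to right within a row: each cell's successors are then already labelled.
      b=0  b=1  b=2  b=3  b=4  b=5
a=0:    L    L    L    L    W    W
a=1:    L    W    W    W    W    L
a=2:    W    W    W    W    L    L
a=3:    W    L    L    L    L    W
a=4:    W    W    W    W    W    W
Cells with no legal move (terminal, hence L): (0,0), (0,1), (0,2), (0,3), (1,0).
The remaining L cells, each justified by listing all of its moves:
(1,5): L (options (1,1)(W), (0,4)(W) are all W)
(2,4): L (options (0,4)(W), (2,0)(W), (1,3)(W) are all W)
(2,5): L (options (0,5)(W), (2,1)(W), (1,4)(W) are all W)
(3,1): L (options (1,1)(W), (2,0)(W) are all W)
(3,2): L (options (1,2)(W), (2,1)(W) are all W)
(3,3): L (options (1,3)(W), (2,2)(W) are all W)
(3,4): L (options (1,4)(W), (3,0)(W), (2,3)(W) are all W)
Every other cell has at least one move into one of the L cells above, so it is W.
From (4,5), the L positions reachable in one move are: (2,5), (3,4). Any move reaching one of these is winning.

Move to (2,5).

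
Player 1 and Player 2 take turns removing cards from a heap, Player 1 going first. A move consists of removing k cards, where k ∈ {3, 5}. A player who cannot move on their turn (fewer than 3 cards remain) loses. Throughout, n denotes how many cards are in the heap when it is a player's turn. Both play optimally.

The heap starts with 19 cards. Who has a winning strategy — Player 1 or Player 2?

Use the standard recursion: the mover loses at a terminal position; elsewhere, the mover wins exactly when some move hands the opponent an L position.
n=0: no move → L
n=1: no move → L
n=2: no move → L
n=3: W (go to 0, an L position)
n=4: W (go to 1, an L position)
n=5: W (go to 2, an L position)
n=6: W (go to 1, an L position)
n=7: W (go to 2, an L position)
n=8: L (options 5(W), 3(W) are all W)
n=9: L (options 6(W), 4(W) are all W)
n=10: L (options 7(W), 5(W) are all W)
n=11: W (go to 8, an L position)
n=12: W (go to 9, an L position)
n=13: W (go to 10, an L position)
n=14: W (go to 9, an L position)
n=15: W (go to 10, an L position)
n=16: L (options 13(W), 11(W) are all W)
n=17: L (options 14(W), 12(W) are all W)
n=18: L (options 15(W), 13(W) are all W)
n=19: W (go to 16, an L position)
The starting position 19 is W: Player 1 should remove 3, leaving 16, handing over an L position.

Player 1 wins.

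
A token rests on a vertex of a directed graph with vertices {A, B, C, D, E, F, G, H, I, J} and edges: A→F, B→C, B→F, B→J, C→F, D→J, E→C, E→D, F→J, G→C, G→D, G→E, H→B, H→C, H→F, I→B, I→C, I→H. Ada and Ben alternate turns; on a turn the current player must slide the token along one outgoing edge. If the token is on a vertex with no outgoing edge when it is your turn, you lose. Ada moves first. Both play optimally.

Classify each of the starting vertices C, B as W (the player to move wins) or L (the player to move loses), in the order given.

Positions with no move are L. A position that does have a move is losing for the player to move precisely when every available move leads to a winning position for the opponent. Fill in the labels:
Every edge goes from a vertex to one that appears earlier in the order J, F, C, B, H, I, D, E, A, G, so processing vertices in that order labels each vertex after all of its successors.
J: no outgoing edge → L
F: W (go to J, an L position)
C: L (sole option F(W) is W)
B: W (go to C, an L position)
H: W (go to C, an L position)
I: W (go to C, an L position)
D: W (go to J, an L position)
E: W (go to C, an L position)
A: L (sole option F(W) is W)
G: W (go to C, an L position)

C: L, B: W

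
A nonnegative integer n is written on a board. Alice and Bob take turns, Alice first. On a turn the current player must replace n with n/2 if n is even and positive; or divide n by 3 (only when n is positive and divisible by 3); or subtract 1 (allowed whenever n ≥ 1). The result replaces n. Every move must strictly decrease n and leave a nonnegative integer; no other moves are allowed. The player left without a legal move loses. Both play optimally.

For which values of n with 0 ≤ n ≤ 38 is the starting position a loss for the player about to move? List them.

Label each position W (a win for the player to move) or L (a loss). A position with no legal move is L; any other position is W exactly when some move reaches an L, and L when every move reaches a W.
n=0: no move → L
n=1: reaches L-position 0 → W
n=2: only reaches 1(W), which is W → L
n=3: reaches L-position 2 → W
n=4: reaches L-position 2 → W
n=5: only reaches 4(W), which is W → L
n=6: reaches L-position 2 → W
n=7: only reaches 6(W), which is W → L
n=8: reaches L-position 7 → W
n=9: only reaches 3(W), 8(W), all W → L
n=10: reaches L-position 5 → W
n=11: only reaches 10(W), which is W → L
n=12: reaches L-position 11 → W
n=13: only reaches 12(W), which is W → L
n=14: reaches L-position 7 → W
n=15: reaches L-position 5 → W
n=16: only reaches 8(W), 15(W), all W → L
n=17: reaches L-position 16 → W
n=18: reaches L-position 9 → W
n=19: only reaches 18(W), which is W → L
n=20: reaches L-position 19 → W
n=21: reaches L-position 7 → W
n=22: reaches L-position 11 → W
n=23: only reaches 22(W), which is W → L
n=24: reaches L-position 23 → W
n=25: only reaches 24(W), which is W → L
n=26: reaches L-position 13 → W
n=27: reaches L-position 9 → W
n=28: only reaches 14(W), 27(W), all W → L
n=29: reaches L-position 28 → W
n=30: only reaches 10(W), 15(W), 29(W), all W → L
n=31: reaches L-position 30 → W
n=32: reaches L-position 16 → W
n=33: reaches L-position 11 → W
n=34: only reaches 17(W), 33(W), all W → L
n=35: reaches L-position 34 → W
n=36: only reaches 12(W), 18(W), 35(W), all W → L
n=37: reaches L-position 36 → W
n=38: reaches L-position 19 → W
Reading off the rows marked L gives the requested list; there are 15 such values of n.

0, 2, 5, 7, 9, 11, 13, 16, 19, 23, 25, 28, 30, 34, 36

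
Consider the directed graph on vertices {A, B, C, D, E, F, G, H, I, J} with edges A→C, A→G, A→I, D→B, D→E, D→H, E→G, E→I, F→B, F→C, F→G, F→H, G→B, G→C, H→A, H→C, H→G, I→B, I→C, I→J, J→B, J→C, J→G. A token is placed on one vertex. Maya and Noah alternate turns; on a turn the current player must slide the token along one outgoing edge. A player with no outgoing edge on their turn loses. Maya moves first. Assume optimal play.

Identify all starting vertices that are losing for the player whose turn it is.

B, C, E

Work bottom-up. With no move the player to move loses. Otherwise the position is W if at least one move leads to an L position for the opponent, and L if every move leads to a W.
Every edge goes from a vertex to one that appears earlier in the order C, B, G, J, I, A, E, H, F, D, so processing vertices in that order labels each vertex after all of its successors.
C: no outgoing edge → L
B: no outgoing edge → L
G: can move to B, which is L ⇒ W
J: can move to B, which is L ⇒ W
I: can move to B, which is L ⇒ W
A: can move to C, which is L ⇒ W
E: moves to I(W), G(W); every one is W ⇒ L
H: can move to C, which is L ⇒ W
F: can move to B, which is L ⇒ W
D: can move to E, which is L ⇒ W
Reading off the rows marked L gives the requested list; there are 3 such vertices.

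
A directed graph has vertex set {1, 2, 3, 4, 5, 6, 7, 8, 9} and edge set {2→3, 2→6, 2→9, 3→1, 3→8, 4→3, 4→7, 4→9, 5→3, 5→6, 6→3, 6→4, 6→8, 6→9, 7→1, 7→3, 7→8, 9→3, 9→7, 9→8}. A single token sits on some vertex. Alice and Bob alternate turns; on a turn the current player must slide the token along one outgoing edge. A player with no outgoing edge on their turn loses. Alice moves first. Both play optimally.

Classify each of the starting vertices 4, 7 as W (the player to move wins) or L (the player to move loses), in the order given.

Work bottom-up. With no move the player to move loses. Otherwise the position is W if at least one move leads to an L position for the opponent, and L if every move leads to a W.
Every edge goes from a vertex to one that appears earlier in the order 8, 1, 3, 7, 9, 4, 6, 5, 2, so processing vertices in that order labels each vertex after all of its successors.
8: no outgoing edge → L
1: no outgoing edge → L
3: can move to 1, which is L ⇒ W
7: can move to 1, which is L ⇒ W
9: can move to 8, which is L ⇒ W
4: moves to 9(W), 7(W), 3(W); every one is W ⇒ L
6: can move to 4, which is L ⇒ W
5: moves to 6(W), 3(W); every one is W ⇒ L
2: moves to 6(W), 9(W), 3(W); every one is W ⇒ L

4: L, 7: W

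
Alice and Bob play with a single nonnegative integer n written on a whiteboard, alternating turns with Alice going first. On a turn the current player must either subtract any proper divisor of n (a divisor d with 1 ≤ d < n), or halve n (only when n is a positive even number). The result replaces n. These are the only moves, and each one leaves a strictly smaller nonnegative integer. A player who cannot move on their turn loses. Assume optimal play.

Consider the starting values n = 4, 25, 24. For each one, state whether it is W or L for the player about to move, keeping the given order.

4: W, 25: L, 24: W

Use the standard recursion: the mover loses at a terminal position; elsewhere, the mover wins exactly when some move hands the opponent an L position.
n=0: no move → L
n=1: no move → L
n=2: reaches L-position 1 → W
n=3: only reaches 2(W), which is W → L
n=4: reaches L-position 3 → W
n=5: only reaches 4(W), which is W → L
n=6: reaches L-position 3 → W
n=7: only reaches 6(W), which is W → L
n=8: reaches L-position 7 → W
n=9: only reaches 6(W), 8(W), all W → L
n=10: reaches L-position 5 → W
n=11: only reaches 10(W), which is W → L
n=12: reaches L-position 9 → W
n=13: only reaches 12(W), which is W → L
n=14: reaches L-position 7 → W
n=15: only reaches 10(W), 12(W), 14(W), all W → L
n=16: reaches L-position 15 → W
n=17: only reaches 16(W), which is W → L
n=18: reaches L-position 9 → W
n=19: only reaches 18(W), which is W → L
n=20: reaches L-position 15 → W
n=21: only reaches 14(W), 18(W), 20(W), all W → L
n=22: reaches L-position 11 → W
n=23: only reaches 22(W), which is W → L
n=24: reaches L-position 21 → W
n=25: only reaches 20(W), 24(W), all W → L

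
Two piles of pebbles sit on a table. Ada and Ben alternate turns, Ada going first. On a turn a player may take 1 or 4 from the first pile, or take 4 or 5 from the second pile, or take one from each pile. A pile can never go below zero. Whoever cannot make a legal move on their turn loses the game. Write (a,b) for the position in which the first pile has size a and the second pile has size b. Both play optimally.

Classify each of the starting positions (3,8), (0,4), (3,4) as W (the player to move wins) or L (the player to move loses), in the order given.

Positions with no move are L. A position that does have a move is losing for the player to move precisely when every available move leads to a winning position for the opponent. Fill in the labels:
No move ever increases a pile, so every position that can arise here has a ≤ 3 and b ≤ 8; it is enough to label the cells with 0 ≤ a ≤ 3 and 0 ≤ b ≤ 8.
Every move lowers a or b (never raises either), so fill the grid row by row in increasing a, and left to right within a row: each cell's successors are then already labelled.
      b=0  b=1  b=2  b=3  b=4  b=5  b=6  b=7  b=8
a=0:    L    L    L    L    W    W    W    W    W
a=1:    W    W    W    W    W    L    L    L    L
a=2:    L    L    L    L    W    W    W    W    W
a=3:    W    W    W    W    W    L    L    L    L
Cells with no legal move (terminal, hence L): (0,0), (0,1), (0,2), (0,3).
The remaining L cells, each justified by listing all of its moves:
(1,5): only reaches (0,5)(W), (1,1)(W), (1,0)(W), (0,4)(W), all W → L
(1,6): only reaches (0,6)(W), (1,2)(W), (1,1)(W), (0,5)(W), all W → L
(1,7): only reaches (0,7)(W), (1,3)(W), (1,2)(W), (0,6)(W), all W → L
(1,8): only reaches (0,8)(W), (1,4)(W), (1,3)(W), (0,7)(W), all W → L
(2,0): only reaches (1,0)(W), which is W → L
(2,1): only reaches (1,1)(W), (1,0)(W), all W → L
(2,2): only reaches (1,2)(W), (1,1)(W), all W → L
(2,3): only reaches (1,3)(W), (1,2)(W), all W → L
(3,5): only reaches (2,5)(W), (3,1)(W), (3,0)(W), (2,4)(W), all W → L
(3,6): only reaches (2,6)(W), (3,2)(W), (3,1)(W), (2,5)(W), all W → L
(3,7): only reaches (2,7)(W), (3,3)(W), (3,2)(W), (2,6)(W), all W → L
(3,8): only reaches (2,8)(W), (3,4)(W), (3,3)(W), (2,7)(W), all W → L
Every other cell has at least one move into one of the L cells above, so it is W.
(3,8): one of the L cells justified above, so L
(0,4): the move to (0,0) reaches an L cell, so W
(3,4): the move to (2,3) reaches an L cell, so W

(3,8): L, (0,4): W, (3,4): W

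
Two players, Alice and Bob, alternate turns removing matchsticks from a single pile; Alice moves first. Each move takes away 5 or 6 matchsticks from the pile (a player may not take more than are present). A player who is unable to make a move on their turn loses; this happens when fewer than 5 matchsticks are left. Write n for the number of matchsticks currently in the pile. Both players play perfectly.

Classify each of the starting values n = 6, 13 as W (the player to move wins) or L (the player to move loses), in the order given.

6: W, 13: L

Compute win/loss labels from the base case upward. A position with no move is L. Any other position is W if it can reach an L in one move, else L.
n=0: no move → L
n=1: no move → L
n=2: no move → L
n=3: no move → L
n=4: no move → L
n=5: reaches L-position 0 → W
n=6: reaches L-position 1 → W
n=7: reaches L-position 2 → W
n=8: reaches L-position 3 → W
n=9: reaches L-position 4 → W
n=10: reaches L-position 4 → W
n=11: only reaches 6(W), 5(W), all W → L
n=12: only reaches 7(W), 6(W), all W → L
n=13: only reaches 8(W), 7(W), all W → L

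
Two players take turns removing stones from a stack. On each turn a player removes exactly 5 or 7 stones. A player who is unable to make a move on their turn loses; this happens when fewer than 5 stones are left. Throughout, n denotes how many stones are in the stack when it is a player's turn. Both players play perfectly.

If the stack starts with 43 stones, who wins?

Label each position W (a win for the player to move) or L (a loss). A position with no legal move is L; any other position is W exactly when some move reaches an L, and L when every move reaches a W.
n=0: no move → L
n=1: no move → L
n=2: no move → L
n=3: no move → L
n=4: no move → L
n=5: reaches L-position 0 → W
n=6: reaches L-position 1 → W
n=7: reaches L-position 2 → W
n=8: reaches L-position 3 → W
n=9: reaches L-position 4 → W
n=10: reaches L-position 3 → W
n=11: reaches L-position 4 → W
n=12: only reaches 7(W), 5(W), all W → L
n=13: only reaches 8(W), 6(W), all W → L
n=14: only reaches 9(W), 7(W), all W → L
n=15: only reaches 10(W), 8(W), all W → L
n=16: only reaches 11(W), 9(W), all W → L
n=17: reaches L-position 12 → W
n=18: reaches L-position 13 → W
n=19: reaches L-position 14 → W
n=20: reaches L-position 15 → W
n=21: reaches L-position 16 → W
n=22: reaches L-position 15 → W
n=23: reaches L-position 16 → W
n=24: only reaches 19(W), 17(W), all W → L
n=25: only reaches 20(W), 18(W), all W → L
n=26: only reaches 21(W), 19(W), all W → L
n=27: only reaches 22(W), 20(W), all W → L
n=28: only reaches 23(W), 21(W), all W → L
n=29: reaches L-position 24 → W
n=30: reaches L-position 25 → W
n=31: reaches L-position 26 → W
n=32: reaches L-position 27 → W
n=33: reaches L-position 28 → W
n=34: reaches L-position 27 → W
n=35: reaches L-position 28 → W
n=36: only reaches 31(W), 29(W), all W → L
n=37: only reaches 32(W), 30(W), all W → L
n=38: only reaches 33(W), 31(W), all W → L
n=39: only reaches 34(W), 32(W), all W → L
n=40: only reaches 35(W), 33(W), all W → L
n=41: reaches L-position 36 → W
n=42: reaches L-position 37 → W
n=43: reaches L-position 38 → W
The starting position 43 is W: the player to move should remove 5, leaving 38, handing over an L position.

The first player wins.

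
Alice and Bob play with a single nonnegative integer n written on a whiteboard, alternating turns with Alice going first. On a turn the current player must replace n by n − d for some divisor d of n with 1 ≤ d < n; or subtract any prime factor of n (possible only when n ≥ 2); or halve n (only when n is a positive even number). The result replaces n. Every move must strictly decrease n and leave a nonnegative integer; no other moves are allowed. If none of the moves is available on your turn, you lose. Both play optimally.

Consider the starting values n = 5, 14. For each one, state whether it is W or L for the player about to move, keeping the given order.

Work bottom-up. With no move the player to move loses. Otherwise the position is W if at least one move leads to an L position for the opponent, and L if every move leads to a W.
n=0: no move → L
n=1: no move → L
n=2: →0(L), so W
n=3: →0(L), so W
n=4: →2(W), 3(W) — all W, so L
n=5: →0(L), so W
n=6: →4(L), so W
n=7: →0(L), so W
n=8: →4(L), so W
n=9: →6(W), 8(W) — all W, so L
n=10: →9(L), so W
n=11: →0(L), so W
n=12: →9(L), so W
n=13: →0(L), so W
n=14: →7(W), 12(W), 13(W) — all W, so L

5: W, 14: L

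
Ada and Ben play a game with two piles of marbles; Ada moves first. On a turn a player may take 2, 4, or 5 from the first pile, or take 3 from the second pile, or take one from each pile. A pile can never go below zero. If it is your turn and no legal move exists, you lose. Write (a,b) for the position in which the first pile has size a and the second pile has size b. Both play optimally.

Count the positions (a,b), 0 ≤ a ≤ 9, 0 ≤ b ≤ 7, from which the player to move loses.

27

Build the W/L table. Terminal = L. A non-terminal position is W if it has a move to some L; otherwise it is L.
Every move lowers a or b (never raises either), so fill the grid row by row in increasing a, and left to right within a row: each cell's successors are then already labelled.
      b=0  b=1  b=2  b=3  b=4  b=5  b=6  b=7
a=0:    L    L    L    W    W    W    L    L
a=1:    L    W    W    W    L    L    L    W
a=2:    W    W    W    L    L    W    W    W
a=3:    W    L    L    L    W    W    W    L
a=4:    W    W    W    W    W    L    W    W
a=5:    W    W    W    W    W    W    W    W
a=6:    W    L    L    W    W    W    W    L
a=7:    L    W    W    W    W    L    L    W
a=8:    L    W    W    W    L    W    W    W
a=9:    W    W    L    L    L    W    W    W
Cells with no legal move (terminal, hence L): (0,0), (0,1), (0,2), (1,0).
The remaining L cells, each justified by listing all of its moves:
(0,6): L (sole option (0,3)(W) is W)
(0,7): L (sole option (0,4)(W) is W)
(1,4): L (options (1,1)(W), (0,3)(W) are all W)
(1,5): L (options (1,2)(W), (0,4)(W) are all W)
(1,6): L (options (1,3)(W), (0,5)(W) are all W)
(2,3): L (options (0,3)(W), (2,0)(W), (1,2)(W) are all W)
(2,4): L (options (0,4)(W), (2,1)(W), (1,3)(W) are all W)
(3,1): L (options (1,1)(W), (2,0)(W) are all W)
(3,2): L (options (1,2)(W), (2,1)(W) are all W)
(3,3): L (options (1,3)(W), (3,0)(W), (2,2)(W) are all W)
(3,7): L (options (1,7)(W), (3,4)(W), (2,6)(W) are all W)
(4,5): L (options (2,5)(W), (0,5)(W), (4,2)(W), (3,4)(W) are all W)
(6,1): L (options (4,1)(W), (2,1)(W), (1,1)(W), (5,0)(W) are all W)
(6,2): L (options (4,2)(W), (2,2)(W), (1,2)(W), (5,1)(W) are all W)
(6,7): L (options (4,7)(W), (2,7)(W), (1,7)(W), (6,4)(W), (5,6)(W) are all W)
(7,0): L (options (5,0)(W), (3,0)(W), (2,0)(W) are all W)
(7,5): L (options (5,5)(W), (3,5)(W), (2,5)(W), (7,2)(W), (6,4)(W) are all W)
(7,6): L (options (5,6)(W), (3,6)(W), (2,6)(W), (7,3)(W), (6,5)(W) are all W)
(8,0): L (options (6,0)(W), (4,0)(W), (3,0)(W) are all W)
(8,4): L (options (6,4)(W), (4,4)(W), (3,4)(W), (8,1)(W), (7,3)(W) are all W)
(9,2): L (options (7,2)(W), (5,2)(W), (4,2)(W), (8,1)(W) are all W)
(9,3): L (options (7,3)(W), (5,3)(W), (4,3)(W), (9,0)(W), (8,2)(W) are all W)
(9,4): L (options (7,4)(W), (5,4)(W), (4,4)(W), (9,1)(W), (8,3)(W) are all W)
Every other cell has at least one move into one of the L cells above, so it is W.
L cells per row: a=0: 5, a=1: 4, a=2: 2, a=3: 4, a=4: 1, a=5: 0, a=6: 3, a=7: 3, a=8: 2, a=9: 3; total 27.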